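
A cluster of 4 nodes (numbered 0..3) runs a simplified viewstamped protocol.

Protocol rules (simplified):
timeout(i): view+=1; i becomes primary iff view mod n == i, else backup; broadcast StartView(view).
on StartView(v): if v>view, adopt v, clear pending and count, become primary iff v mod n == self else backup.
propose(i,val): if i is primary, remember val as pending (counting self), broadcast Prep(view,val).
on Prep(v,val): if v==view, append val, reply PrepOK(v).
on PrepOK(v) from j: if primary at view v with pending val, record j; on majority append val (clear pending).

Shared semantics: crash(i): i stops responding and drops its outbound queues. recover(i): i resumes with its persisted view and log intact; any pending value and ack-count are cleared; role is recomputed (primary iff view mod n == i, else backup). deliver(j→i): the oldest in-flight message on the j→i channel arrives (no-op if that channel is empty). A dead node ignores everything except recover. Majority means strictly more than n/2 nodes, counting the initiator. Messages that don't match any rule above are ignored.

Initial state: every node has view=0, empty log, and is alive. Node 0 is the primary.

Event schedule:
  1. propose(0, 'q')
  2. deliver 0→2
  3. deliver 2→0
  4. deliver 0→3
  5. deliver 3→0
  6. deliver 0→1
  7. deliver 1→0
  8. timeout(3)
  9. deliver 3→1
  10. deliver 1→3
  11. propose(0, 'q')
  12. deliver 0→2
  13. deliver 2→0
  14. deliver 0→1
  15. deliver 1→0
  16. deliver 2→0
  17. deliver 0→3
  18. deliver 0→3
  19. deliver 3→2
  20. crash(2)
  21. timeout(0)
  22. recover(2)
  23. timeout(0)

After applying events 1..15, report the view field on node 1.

step 1 propose(0,'q'): —
step 2 deliver 0→2: 2={back,v=0,log=q}
step 3 deliver 2→0: —
step 4 deliver 0→3: 3={back,v=0,log=q}
step 5 deliver 3→0: 0={prim,v=0,log=q}
step 6 deliver 0→1: 1={back,v=0,log=q}
step 7 deliver 1→0: —
step 8 timeout(3): 3={back,v=1,log=q}
step 9 deliver 3→1: 1={prim,v=1,log=q}
step 10 deliver 1→3: —
step 11 propose(0,'q'): —
step 12 deliver 0→2: 2={back,v=0,log=q,q}
step 13 deliver 2→0: —
step 14 deliver 0→1: —
step 15 deliver 1→0: —

1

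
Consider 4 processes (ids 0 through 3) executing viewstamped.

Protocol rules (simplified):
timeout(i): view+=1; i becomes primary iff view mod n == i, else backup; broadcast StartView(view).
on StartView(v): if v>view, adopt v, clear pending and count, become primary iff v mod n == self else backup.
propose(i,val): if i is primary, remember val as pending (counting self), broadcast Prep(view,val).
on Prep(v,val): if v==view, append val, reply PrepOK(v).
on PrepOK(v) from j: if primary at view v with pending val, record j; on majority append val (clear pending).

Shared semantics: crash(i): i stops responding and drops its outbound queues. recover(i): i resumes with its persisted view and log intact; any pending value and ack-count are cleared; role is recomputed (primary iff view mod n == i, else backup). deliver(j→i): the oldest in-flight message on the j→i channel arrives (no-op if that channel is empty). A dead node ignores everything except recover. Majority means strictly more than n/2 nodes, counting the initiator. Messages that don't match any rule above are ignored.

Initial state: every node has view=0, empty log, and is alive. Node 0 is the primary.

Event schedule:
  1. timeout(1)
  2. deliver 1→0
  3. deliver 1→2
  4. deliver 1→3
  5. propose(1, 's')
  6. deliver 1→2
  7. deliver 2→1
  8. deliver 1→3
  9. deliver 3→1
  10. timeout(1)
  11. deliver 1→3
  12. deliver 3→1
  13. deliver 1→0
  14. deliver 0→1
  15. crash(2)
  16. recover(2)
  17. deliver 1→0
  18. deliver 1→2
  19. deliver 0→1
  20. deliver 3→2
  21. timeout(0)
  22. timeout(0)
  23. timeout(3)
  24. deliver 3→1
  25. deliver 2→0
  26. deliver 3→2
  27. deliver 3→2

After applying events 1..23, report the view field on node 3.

3

e1 timeout(1): 1[prim,v=1,-]
e2 deliver 1→0: 0[back,v=1,-]
e3 deliver 1→2: 2[back,v=1,-]
e4 deliver 1→3: 3[back,v=1,-]
e5 propose(1,'s'): ·
e6 deliver 1→2: 2[back,v=1,s]
e7 deliver 2→1: ·
e8 deliver 1→3: 3[back,v=1,s]
e9 deliver 3→1: 1[prim,v=1,s]
e10 timeout(1): 1[back,v=2,s]
e11 deliver 1→3: 3[back,v=2,s]
e12 deliver 3→1: ·
e13 deliver 1→0: 0[back,v=1,s]
e14 deliver 0→1: ·
e15 crash(2): 2[✗back,v=1,s]
e16 recover(2): 2[back,v=1,s]
e17 deliver 1→0: 0[back,v=2,s]
e18 deliver 1→2: 2[prim,v=2,s]
e19 deliver 0→1: ·
e20 deliver 3→2: ·
e21 timeout(0): 0[back,v=3,s]
e22 timeout(0): 0[prim,v=4,s]
e23 timeout(3): 3[prim,v=3,s]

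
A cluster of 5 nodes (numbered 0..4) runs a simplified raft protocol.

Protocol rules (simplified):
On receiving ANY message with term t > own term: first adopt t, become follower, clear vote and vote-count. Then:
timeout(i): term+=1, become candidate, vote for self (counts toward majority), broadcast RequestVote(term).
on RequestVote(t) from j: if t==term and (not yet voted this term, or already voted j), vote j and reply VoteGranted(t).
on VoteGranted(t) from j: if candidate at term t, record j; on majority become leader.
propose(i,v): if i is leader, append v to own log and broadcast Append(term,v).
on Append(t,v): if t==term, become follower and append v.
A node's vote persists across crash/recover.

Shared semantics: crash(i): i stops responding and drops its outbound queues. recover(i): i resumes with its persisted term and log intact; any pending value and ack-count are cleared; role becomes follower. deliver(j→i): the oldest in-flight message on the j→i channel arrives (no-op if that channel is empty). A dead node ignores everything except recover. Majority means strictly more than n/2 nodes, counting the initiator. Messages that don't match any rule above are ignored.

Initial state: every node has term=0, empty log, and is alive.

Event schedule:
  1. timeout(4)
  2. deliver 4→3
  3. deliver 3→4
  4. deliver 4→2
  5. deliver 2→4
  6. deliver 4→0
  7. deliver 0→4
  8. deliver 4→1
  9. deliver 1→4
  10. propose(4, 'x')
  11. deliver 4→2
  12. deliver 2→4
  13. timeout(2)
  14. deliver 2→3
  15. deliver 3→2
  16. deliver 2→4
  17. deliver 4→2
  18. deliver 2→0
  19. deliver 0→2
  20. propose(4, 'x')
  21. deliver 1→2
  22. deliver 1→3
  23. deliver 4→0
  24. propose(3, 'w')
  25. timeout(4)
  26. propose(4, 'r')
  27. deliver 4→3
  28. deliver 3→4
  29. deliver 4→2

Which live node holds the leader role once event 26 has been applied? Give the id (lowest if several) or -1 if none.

after 1 — timeout(4): n4:cand/t1/[-]
after 2 — deliver 4→3: n3:foll/t1/[-]
after 3 — deliver 3→4: ·
after 4 — deliver 4→2: n2:foll/t1/[-]
after 5 — deliver 2→4: n4:lead/t1/[-]
after 6 — deliver 4→0: n0:foll/t1/[-]
after 7 — deliver 0→4: ·
after 8 — deliver 4→1: n1:foll/t1/[-]
after 9 — deliver 1→4: ·
after 10 — propose(4,'x'): n4:lead/t1/[x]
after 11 — deliver 4→2: n2:foll/t1/[x]
after 12 — deliver 2→4: ·
after 13 — timeout(2): n2:cand/t2/[x]
after 14 — deliver 2→3: n3:foll/t2/[-]
after 15 — deliver 3→2: ·
after 16 — deliver 2→4: n4:foll/t2/[x]
after 17 — deliver 4→2: n2:lead/t2/[x]
after 18 — deliver 2→0: n0:foll/t2/[-]
after 19 — deliver 0→2: ·
after 20 — propose(4,'x'): ·
after 21 — deliver 1→2: ·
after 22 — deliver 1→3: ·
after 23 — deliver 4→0: ·
after 24 — propose(3,'w'): ·
after 25 — timeout(4): n4:cand/t3/[x]
after 26 — propose(4,'r'): ·

2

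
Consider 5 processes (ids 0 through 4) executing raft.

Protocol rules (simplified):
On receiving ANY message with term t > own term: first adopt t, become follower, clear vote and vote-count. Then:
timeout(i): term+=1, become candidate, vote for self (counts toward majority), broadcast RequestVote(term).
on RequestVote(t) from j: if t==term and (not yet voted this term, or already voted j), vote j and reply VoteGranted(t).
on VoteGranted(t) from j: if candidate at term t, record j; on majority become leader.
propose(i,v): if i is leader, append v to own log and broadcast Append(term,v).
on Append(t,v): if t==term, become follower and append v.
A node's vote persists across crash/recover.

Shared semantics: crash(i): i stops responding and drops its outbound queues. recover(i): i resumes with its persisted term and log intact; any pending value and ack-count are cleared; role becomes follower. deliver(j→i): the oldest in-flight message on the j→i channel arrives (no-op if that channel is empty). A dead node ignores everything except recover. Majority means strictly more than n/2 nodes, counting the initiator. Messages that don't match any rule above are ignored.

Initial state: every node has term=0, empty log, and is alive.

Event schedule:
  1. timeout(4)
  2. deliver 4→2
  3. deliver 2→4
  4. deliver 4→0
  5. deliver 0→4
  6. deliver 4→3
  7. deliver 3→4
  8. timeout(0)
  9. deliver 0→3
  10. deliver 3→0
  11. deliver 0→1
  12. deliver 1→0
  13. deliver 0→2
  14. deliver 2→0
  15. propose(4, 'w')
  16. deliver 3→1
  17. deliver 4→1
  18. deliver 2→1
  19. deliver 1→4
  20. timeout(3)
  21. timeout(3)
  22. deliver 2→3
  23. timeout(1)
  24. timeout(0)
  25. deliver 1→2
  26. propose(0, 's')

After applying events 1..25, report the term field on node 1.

3

step 1 timeout(4): 4={cand,t=1,log=-}
step 2 deliver 4→2: 2={foll,t=1,log=-}
step 3 deliver 2→4: —
step 4 deliver 4→0: 0={foll,t=1,log=-}
step 5 deliver 0→4: 4={lead,t=1,log=-}
step 6 deliver 4→3: 3={foll,t=1,log=-}
step 7 deliver 3→4: —
step 8 timeout(0): 0={cand,t=2,log=-}
step 9 deliver 0→3: 3={foll,t=2,log=-}
step 10 deliver 3→0: —
step 11 deliver 0→1: 1={foll,t=2,log=-}
step 12 deliver 1→0: 0={lead,t=2,log=-}
step 13 deliver 0→2: 2={foll,t=2,log=-}
step 14 deliver 2→0: —
step 15 propose(4,'w'): 4={lead,t=1,log=w}
step 16 deliver 3→1: —
step 17 deliver 4→1: —
step 18 deliver 2→1: —
step 19 deliver 1→4: —
step 20 timeout(3): 3={cand,t=3,log=-}
step 21 timeout(3): 3={cand,t=4,log=-}
step 22 deliver 2→3: —
step 23 timeout(1): 1={cand,t=3,log=-}
step 24 timeout(0): 0={cand,t=3,log=-}
step 25 deliver 1→2: 2={foll,t=3,log=-}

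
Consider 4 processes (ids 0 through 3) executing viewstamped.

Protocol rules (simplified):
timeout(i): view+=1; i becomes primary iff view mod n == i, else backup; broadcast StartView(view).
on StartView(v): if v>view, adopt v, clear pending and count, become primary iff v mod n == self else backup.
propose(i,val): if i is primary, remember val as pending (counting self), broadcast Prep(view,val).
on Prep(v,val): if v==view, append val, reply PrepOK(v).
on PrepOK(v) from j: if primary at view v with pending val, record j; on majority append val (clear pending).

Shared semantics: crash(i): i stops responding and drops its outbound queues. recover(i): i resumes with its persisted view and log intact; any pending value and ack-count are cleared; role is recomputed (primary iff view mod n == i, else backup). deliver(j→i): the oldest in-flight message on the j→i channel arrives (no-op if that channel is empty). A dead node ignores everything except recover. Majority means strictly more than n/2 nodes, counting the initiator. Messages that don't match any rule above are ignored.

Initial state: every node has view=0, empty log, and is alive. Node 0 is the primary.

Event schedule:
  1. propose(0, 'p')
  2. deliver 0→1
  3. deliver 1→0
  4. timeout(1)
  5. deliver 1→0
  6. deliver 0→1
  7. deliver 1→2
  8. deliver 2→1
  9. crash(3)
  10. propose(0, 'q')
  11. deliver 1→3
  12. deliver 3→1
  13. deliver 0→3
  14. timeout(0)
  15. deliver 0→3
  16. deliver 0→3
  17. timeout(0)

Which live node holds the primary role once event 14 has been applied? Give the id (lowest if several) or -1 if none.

e1 propose(0,'p'): ·
e2 deliver 0→1: 1[back,v=0,p]
e3 deliver 1→0: ·
e4 timeout(1): 1[prim,v=1,p]
e5 deliver 1→0: 0[back,v=1,-]
e6 deliver 0→1: ·
e7 deliver 1→2: 2[back,v=1,-]
e8 deliver 2→1: ·
e9 crash(3): 3[✗back,v=0,-]
e10 propose(0,'q'): ·
e11 deliver 1→3: ·
e12 deliver 3→1: ·
e13 deliver 0→3: ·
e14 timeout(0): 0[back,v=2,-]

1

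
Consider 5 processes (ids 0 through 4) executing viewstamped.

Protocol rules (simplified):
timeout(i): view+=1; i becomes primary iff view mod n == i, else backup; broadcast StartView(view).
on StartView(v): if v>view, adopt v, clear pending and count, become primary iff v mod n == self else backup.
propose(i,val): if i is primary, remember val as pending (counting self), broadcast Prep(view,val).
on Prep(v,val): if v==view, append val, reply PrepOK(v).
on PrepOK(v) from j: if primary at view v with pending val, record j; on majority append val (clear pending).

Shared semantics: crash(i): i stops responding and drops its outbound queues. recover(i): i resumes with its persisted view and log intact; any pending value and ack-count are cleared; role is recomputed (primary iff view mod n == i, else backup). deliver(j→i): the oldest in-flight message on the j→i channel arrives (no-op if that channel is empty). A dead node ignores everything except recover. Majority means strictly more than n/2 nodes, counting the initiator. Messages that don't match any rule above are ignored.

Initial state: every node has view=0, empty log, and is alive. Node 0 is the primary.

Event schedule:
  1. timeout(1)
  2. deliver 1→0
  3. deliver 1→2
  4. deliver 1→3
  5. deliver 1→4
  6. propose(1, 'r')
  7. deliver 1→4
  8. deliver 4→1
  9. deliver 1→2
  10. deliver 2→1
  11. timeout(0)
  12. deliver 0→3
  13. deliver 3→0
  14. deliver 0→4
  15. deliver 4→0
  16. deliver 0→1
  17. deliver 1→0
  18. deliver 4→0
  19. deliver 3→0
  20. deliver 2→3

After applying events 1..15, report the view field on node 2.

1

[1] timeout(1) → N1(prim v1 [-])
[2] deliver 1→0 → N0(back v1 [-])
[3] deliver 1→2 → N2(back v1 [-])
[4] deliver 1→3 → N3(back v1 [-])
[5] deliver 1→4 → N4(back v1 [-])
[6] propose(1,'r') → ∅
[7] deliver 1→4 → N4(back v1 [r])
[8] deliver 4→1 → ∅
[9] deliver 1→2 → N2(back v1 [r])
[10] deliver 2→1 → N1(prim v1 [r])
[11] timeout(0) → N0(back v2 [-])
[12] deliver 0→3 → N3(back v2 [-])
[13] deliver 3→0 → ∅
[14] deliver 0→4 → N4(back v2 [r])
[15] deliver 4→0 → ∅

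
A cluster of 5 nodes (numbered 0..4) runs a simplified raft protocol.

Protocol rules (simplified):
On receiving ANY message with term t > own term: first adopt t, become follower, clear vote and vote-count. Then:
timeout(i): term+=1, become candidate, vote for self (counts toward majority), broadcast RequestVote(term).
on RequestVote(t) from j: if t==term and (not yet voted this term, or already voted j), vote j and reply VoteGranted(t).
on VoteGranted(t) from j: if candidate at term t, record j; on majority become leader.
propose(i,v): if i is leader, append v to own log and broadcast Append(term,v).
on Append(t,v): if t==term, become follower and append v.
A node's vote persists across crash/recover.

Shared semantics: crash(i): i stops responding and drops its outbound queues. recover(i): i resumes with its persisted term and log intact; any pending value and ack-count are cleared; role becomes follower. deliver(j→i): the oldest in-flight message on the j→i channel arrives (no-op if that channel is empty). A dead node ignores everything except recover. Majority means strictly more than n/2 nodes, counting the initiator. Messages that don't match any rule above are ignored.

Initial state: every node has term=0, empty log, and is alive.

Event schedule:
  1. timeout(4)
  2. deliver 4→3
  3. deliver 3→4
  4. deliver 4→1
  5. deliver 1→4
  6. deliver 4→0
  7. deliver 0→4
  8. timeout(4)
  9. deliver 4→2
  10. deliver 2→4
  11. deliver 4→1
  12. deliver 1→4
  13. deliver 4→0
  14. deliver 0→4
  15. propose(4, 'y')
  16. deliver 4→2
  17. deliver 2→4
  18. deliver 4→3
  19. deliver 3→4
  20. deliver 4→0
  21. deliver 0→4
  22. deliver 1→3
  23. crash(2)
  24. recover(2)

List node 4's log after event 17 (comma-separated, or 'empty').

step 1 timeout(4): 4={cand,t=1,log=-}
step 2 deliver 4→3: 3={foll,t=1,log=-}
step 3 deliver 3→4: —
step 4 deliver 4→1: 1={foll,t=1,log=-}
step 5 deliver 1→4: 4={lead,t=1,log=-}
step 6 deliver 4→0: 0={foll,t=1,log=-}
step 7 deliver 0→4: —
step 8 timeout(4): 4={cand,t=2,log=-}
step 9 deliver 4→2: 2={foll,t=1,log=-}
step 10 deliver 2→4: —
step 11 deliver 4→1: 1={foll,t=2,log=-}
step 12 deliver 1→4: —
step 13 deliver 4→0: 0={foll,t=2,log=-}
step 14 deliver 0→4: 4={lead,t=2,log=-}
step 15 propose(4,'y'): 4={lead,t=2,log=y}
step 16 deliver 4→2: 2={foll,t=2,log=-}
step 17 deliver 2→4: —

y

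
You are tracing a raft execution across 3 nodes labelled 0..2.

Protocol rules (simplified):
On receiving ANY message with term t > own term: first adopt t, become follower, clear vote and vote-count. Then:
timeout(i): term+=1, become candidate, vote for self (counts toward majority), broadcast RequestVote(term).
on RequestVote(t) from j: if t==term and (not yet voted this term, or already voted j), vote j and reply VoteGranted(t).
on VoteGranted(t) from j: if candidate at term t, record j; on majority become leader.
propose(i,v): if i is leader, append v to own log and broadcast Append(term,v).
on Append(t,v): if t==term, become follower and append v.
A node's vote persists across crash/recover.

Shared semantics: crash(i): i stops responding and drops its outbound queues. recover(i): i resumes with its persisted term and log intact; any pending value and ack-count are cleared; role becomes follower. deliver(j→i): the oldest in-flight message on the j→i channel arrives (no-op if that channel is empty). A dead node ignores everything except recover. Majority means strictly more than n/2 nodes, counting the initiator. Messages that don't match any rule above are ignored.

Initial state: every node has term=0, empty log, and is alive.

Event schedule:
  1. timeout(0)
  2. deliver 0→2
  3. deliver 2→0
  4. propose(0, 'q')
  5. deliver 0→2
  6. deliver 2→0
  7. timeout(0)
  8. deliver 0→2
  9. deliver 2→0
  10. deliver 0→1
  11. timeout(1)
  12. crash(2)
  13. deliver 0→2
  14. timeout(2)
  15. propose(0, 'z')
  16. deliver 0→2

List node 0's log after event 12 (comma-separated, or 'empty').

q

after 1 — timeout(0): n0:cand/t1/[-]
after 2 — deliver 0→2: n2:foll/t1/[-]
after 3 — deliver 2→0: n0:lead/t1/[-]
after 4 — propose(0,'q'): n0:lead/t1/[q]
after 5 — deliver 0→2: n2:foll/t1/[q]
after 6 — deliver 2→0: ·
after 7 — timeout(0): n0:cand/t2/[q]
after 8 — deliver 0→2: n2:foll/t2/[q]
after 9 — deliver 2→0: n0:lead/t2/[q]
after 10 — deliver 0→1: n1:foll/t1/[-]
after 11 — timeout(1): n1:cand/t2/[-]
after 12 — crash(2): n2:✗foll/t2/[q]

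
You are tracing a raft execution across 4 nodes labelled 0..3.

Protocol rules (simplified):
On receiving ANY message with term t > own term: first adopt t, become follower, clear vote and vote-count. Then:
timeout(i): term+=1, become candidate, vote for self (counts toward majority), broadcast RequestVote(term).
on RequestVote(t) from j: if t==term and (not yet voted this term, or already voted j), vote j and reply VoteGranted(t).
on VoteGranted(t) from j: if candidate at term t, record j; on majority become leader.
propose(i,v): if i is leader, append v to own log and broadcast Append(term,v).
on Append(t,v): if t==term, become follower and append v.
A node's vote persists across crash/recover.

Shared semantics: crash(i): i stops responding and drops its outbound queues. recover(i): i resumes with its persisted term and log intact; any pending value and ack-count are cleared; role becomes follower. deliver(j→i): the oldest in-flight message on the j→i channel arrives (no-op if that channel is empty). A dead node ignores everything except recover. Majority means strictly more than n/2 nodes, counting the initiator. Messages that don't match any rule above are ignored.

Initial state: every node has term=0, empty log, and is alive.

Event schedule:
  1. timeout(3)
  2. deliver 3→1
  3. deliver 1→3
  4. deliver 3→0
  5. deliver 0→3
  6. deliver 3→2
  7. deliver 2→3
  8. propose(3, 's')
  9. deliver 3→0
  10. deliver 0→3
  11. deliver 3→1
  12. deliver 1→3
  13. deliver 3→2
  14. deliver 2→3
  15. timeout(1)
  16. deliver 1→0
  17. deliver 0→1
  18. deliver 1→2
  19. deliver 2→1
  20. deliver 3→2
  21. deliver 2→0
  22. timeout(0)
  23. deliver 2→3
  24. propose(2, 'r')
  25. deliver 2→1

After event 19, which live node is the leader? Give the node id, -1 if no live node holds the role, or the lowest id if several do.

1

1. timeout(3):  <3:cand t1 ->
2. deliver 3→1:  <1:foll t1 ->
3. deliver 1→3:  nop
4. deliver 3→0:  <0:foll t1 ->
5. deliver 0→3:  <3:lead t1 ->
6. deliver 3→2:  <2:foll t1 ->
7. deliver 2→3:  nop
8. propose(3,'s'):  <3:lead t1 s>
9. deliver 3→0:  <0:foll t1 s>
10. deliver 0→3:  nop
11. deliver 3→1:  <1:foll t1 s>
12. deliver 1→3:  nop
13. deliver 3→2:  <2:foll t1 s>
14. deliver 2→3:  nop
15. timeout(1):  <1:cand t2 s>
16. deliver 1→0:  <0:foll t2 s>
17. deliver 0→1:  nop
18. deliver 1→2:  <2:foll t2 s>
19. deliver 2→1:  <1:lead t2 s>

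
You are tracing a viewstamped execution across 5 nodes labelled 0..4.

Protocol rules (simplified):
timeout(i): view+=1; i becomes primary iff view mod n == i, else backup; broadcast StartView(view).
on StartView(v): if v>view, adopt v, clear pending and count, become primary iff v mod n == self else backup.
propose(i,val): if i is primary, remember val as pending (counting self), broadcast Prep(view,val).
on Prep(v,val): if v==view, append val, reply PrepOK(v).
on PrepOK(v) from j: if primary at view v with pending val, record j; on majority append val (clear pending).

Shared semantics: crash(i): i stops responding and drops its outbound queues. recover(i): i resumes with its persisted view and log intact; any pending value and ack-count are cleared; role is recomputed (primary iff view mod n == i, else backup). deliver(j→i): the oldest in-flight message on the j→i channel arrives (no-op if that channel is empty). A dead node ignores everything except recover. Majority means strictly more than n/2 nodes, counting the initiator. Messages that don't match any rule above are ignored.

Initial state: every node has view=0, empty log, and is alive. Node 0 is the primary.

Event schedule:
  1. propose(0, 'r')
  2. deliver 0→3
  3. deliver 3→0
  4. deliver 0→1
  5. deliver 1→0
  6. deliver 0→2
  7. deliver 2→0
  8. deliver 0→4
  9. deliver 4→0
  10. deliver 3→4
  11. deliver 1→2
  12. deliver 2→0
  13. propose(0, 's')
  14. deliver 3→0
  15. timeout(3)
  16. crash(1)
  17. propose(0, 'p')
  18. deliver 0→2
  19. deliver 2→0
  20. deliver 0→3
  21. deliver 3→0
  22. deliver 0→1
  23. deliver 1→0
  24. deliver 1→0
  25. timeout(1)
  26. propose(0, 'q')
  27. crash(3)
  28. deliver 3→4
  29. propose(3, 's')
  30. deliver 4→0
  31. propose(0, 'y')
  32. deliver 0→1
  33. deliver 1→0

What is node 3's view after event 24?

1

step 1 propose(0,'r'): —
step 2 deliver 0→3: 3={back,v=0,log=r}
step 3 deliver 3→0: —
step 4 deliver 0→1: 1={back,v=0,log=r}
step 5 deliver 1→0: 0={prim,v=0,log=r}
step 6 deliver 0→2: 2={back,v=0,log=r}
step 7 deliver 2→0: —
step 8 deliver 0→4: 4={back,v=0,log=r}
step 9 deliver 4→0: —
step 10 deliver 3→4: —
step 11 deliver 1→2: —
step 12 deliver 2→0: —
step 13 propose(0,'s'): —
step 14 deliver 3→0: —
step 15 timeout(3): 3={back,v=1,log=r}
step 16 crash(1): 1={✗back,v=0,log=r}
step 17 propose(0,'p'): —
step 18 deliver 0→2: 2={back,v=0,log=r,s}
step 19 deliver 2→0: —
step 20 deliver 0→3: —
step 21 deliver 3→0: 0={back,v=1,log=r}
step 22 deliver 0→1: —
step 23 deliver 1→0: —
step 24 deliver 1→0: —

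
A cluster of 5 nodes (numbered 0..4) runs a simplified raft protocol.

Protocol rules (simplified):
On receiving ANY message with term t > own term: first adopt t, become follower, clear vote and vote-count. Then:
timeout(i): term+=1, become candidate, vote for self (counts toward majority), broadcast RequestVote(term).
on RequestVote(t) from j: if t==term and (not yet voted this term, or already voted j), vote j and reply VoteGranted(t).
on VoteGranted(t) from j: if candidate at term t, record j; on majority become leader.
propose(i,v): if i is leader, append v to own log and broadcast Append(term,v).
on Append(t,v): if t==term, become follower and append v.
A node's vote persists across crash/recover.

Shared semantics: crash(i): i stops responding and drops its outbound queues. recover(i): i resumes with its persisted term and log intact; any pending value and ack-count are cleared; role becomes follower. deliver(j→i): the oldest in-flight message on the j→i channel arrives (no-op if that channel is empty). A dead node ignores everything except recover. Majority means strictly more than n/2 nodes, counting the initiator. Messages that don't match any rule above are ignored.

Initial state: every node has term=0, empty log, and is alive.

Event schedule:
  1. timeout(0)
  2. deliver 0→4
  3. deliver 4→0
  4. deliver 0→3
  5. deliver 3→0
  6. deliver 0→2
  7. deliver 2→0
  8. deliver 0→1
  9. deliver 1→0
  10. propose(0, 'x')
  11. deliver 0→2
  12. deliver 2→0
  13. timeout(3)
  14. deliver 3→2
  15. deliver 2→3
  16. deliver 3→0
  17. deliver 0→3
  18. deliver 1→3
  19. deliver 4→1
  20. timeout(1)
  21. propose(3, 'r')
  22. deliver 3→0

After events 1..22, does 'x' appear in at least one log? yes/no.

1. timeout(0):  <0:cand t1 ->
2. deliver 0→4:  <4:foll t1 ->
3. deliver 4→0:  nop
4. deliver 0→3:  <3:foll t1 ->
5. deliver 3→0:  <0:lead t1 ->
6. deliver 0→2:  <2:foll t1 ->
7. deliver 2→0:  nop
8. deliver 0→1:  <1:foll t1 ->
9. deliver 1→0:  nop
10. propose(0,'x'):  <0:lead t1 x>
11. deliver 0→2:  <2:foll t1 x>
12. deliver 2→0:  nop
13. timeout(3):  <3:cand t2 ->
14. deliver 3→2:  <2:foll t2 x>
15. deliver 2→3:  nop
16. deliver 3→0:  <0:foll t2 x>
17. deliver 0→3:  nop
18. deliver 1→3:  nop
19. deliver 4→1:  nop
20. timeout(1):  <1:cand t2 ->
21. propose(3,'r'):  nop
22. deliver 3→0:  nop

yes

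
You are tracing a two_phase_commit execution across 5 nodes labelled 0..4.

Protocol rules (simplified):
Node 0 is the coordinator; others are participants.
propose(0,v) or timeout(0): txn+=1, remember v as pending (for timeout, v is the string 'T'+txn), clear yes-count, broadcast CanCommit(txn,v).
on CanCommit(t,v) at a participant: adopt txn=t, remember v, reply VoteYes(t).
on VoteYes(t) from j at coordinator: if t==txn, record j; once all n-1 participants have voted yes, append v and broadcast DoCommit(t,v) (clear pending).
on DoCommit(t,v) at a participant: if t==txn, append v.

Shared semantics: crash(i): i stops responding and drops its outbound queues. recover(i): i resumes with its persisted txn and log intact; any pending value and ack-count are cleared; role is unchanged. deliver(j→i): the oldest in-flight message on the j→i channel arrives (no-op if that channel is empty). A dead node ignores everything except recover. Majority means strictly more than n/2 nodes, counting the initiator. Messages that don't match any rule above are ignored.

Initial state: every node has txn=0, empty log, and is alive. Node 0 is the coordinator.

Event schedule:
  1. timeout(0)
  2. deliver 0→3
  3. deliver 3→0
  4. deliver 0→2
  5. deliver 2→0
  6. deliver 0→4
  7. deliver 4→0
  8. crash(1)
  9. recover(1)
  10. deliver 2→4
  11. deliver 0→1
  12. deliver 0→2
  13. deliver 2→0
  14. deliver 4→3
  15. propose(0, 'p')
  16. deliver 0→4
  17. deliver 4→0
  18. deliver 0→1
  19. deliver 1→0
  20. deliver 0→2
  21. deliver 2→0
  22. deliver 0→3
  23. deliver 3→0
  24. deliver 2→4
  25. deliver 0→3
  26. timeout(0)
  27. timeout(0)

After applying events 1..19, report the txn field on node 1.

e1 timeout(0): 0[coor,t=1,-]
e2 deliver 0→3: 3[part,t=1,-]
e3 deliver 3→0: ·
e4 deliver 0→2: 2[part,t=1,-]
e5 deliver 2→0: ·
e6 deliver 0→4: 4[part,t=1,-]
e7 deliver 4→0: ·
e8 crash(1): 1[✗part,t=0,-]
e9 recover(1): 1[part,t=0,-]
e10 deliver 2→4: ·
e11 deliver 0→1: 1[part,t=1,-]
e12 deliver 0→2: ·
e13 deliver 2→0: ·
e14 deliver 4→3: ·
e15 propose(0,'p'): 0[coor,t=2,-]
e16 deliver 0→4: 4[part,t=2,-]
e17 deliver 4→0: ·
e18 deliver 0→1: 1[part,t=2,-]
e19 deliver 1→0: ·

2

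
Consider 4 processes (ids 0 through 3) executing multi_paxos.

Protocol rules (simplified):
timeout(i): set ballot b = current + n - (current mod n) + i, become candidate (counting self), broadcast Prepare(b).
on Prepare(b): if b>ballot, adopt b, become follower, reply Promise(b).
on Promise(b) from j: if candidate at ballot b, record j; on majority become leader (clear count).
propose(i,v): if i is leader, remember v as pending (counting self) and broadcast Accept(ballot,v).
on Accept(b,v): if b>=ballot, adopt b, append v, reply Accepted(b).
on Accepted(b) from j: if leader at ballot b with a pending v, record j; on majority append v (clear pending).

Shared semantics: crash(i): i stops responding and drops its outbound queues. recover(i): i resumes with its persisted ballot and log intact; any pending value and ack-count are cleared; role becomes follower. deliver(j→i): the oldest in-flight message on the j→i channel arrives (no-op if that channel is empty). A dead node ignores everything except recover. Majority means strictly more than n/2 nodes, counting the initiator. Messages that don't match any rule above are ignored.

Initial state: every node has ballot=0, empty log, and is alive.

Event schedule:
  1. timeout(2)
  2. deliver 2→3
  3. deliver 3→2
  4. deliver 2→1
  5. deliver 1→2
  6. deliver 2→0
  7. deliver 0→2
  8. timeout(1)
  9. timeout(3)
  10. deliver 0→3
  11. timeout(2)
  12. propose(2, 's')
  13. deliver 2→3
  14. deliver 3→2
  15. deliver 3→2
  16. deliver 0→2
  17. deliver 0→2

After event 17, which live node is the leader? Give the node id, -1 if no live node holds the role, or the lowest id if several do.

1. timeout(2):  <2:cand b6 ->
2. deliver 2→3:  <3:foll b6 ->
3. deliver 3→2:  nop
4. deliver 2→1:  <1:foll b6 ->
5. deliver 1→2:  <2:lead b6 ->
6. deliver 2→0:  <0:foll b6 ->
7. deliver 0→2:  nop
8. timeout(1):  <1:cand b9 ->
9. timeout(3):  <3:cand b11 ->
10. deliver 0→3:  nop
11. timeout(2):  <2:cand b10 ->
12. propose(2,'s'):  nop
13. deliver 2→3:  nop
14. deliver 3→2:  <2:foll b11 ->
15. deliver 3→2:  nop
16. deliver 0→2:  nop
17. deliver 0→2:  nop

-1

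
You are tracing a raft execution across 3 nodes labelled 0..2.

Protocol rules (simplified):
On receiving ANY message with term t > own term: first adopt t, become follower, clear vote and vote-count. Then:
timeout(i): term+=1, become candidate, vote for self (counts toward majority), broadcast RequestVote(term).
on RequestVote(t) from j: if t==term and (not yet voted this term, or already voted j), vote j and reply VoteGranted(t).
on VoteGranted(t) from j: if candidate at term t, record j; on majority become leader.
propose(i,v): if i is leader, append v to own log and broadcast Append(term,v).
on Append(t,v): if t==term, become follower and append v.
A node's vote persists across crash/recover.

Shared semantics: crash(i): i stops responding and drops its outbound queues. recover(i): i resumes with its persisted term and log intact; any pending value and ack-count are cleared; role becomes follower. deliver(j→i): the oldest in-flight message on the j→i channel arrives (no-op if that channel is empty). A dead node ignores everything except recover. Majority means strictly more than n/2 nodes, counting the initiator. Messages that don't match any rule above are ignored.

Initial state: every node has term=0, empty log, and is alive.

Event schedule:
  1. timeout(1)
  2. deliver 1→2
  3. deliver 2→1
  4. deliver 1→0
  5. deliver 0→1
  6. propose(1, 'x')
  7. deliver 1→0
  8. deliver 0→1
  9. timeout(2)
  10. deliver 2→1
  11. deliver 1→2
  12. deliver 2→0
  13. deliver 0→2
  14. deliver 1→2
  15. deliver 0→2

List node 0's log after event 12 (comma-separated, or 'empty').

e1 timeout(1): 1[cand,t=1,-]
e2 deliver 1→2: 2[foll,t=1,-]
e3 deliver 2→1: 1[lead,t=1,-]
e4 deliver 1→0: 0[foll,t=1,-]
e5 deliver 0→1: ·
e6 propose(1,'x'): 1[lead,t=1,x]
e7 deliver 1→0: 0[foll,t=1,x]
e8 deliver 0→1: ·
e9 timeout(2): 2[cand,t=2,-]
e10 deliver 2→1: 1[foll,t=2,x]
e11 deliver 1→2: ·
e12 deliver 2→0: 0[foll,t=2,x]

x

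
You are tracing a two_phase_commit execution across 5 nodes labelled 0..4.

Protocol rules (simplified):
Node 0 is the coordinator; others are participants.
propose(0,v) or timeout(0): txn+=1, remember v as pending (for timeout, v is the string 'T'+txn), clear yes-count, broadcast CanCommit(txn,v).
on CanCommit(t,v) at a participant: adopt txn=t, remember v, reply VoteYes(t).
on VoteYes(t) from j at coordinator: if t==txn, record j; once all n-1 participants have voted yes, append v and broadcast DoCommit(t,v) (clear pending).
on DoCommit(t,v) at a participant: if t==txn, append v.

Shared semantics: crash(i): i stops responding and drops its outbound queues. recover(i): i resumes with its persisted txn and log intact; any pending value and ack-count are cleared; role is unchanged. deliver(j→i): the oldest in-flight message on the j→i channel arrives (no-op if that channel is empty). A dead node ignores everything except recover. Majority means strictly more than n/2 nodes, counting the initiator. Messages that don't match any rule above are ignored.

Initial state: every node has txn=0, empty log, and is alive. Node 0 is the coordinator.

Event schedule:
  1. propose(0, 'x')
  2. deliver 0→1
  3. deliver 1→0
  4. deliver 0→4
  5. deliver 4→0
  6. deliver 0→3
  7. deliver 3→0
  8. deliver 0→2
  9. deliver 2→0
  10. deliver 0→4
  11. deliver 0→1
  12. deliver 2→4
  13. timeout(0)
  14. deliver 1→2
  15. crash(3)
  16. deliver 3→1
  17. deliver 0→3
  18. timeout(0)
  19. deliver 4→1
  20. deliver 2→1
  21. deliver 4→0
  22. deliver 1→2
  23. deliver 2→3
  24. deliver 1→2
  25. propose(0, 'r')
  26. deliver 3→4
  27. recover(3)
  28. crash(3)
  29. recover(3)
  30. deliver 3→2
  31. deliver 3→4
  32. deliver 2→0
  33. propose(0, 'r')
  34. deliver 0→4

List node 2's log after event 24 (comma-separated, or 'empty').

step 1 propose(0,'x'): 0={coor,t=1,log=-}
step 2 deliver 0→1: 1={part,t=1,log=-}
step 3 deliver 1→0: —
step 4 deliver 0→4: 4={part,t=1,log=-}
step 5 deliver 4→0: —
step 6 deliver 0→3: 3={part,t=1,log=-}
step 7 deliver 3→0: —
step 8 deliver 0→2: 2={part,t=1,log=-}
step 9 deliver 2→0: 0={coor,t=1,log=x}
step 10 deliver 0→4: 4={part,t=1,log=x}
step 11 deliver 0→1: 1={part,t=1,log=x}
step 12 deliver 2→4: —
step 13 timeout(0): 0={coor,t=2,log=x}
step 14 deliver 1→2: —
step 15 crash(3): 3={✗part,t=1,log=-}
step 16 deliver 3→1: —
step 17 deliver 0→3: —
step 18 timeout(0): 0={coor,t=3,log=x}
step 19 deliver 4→1: —
step 20 deliver 2→1: —
step 21 deliver 4→0: —
step 22 deliver 1→2: —
step 23 deliver 2→3: —
step 24 deliver 1→2: —

empty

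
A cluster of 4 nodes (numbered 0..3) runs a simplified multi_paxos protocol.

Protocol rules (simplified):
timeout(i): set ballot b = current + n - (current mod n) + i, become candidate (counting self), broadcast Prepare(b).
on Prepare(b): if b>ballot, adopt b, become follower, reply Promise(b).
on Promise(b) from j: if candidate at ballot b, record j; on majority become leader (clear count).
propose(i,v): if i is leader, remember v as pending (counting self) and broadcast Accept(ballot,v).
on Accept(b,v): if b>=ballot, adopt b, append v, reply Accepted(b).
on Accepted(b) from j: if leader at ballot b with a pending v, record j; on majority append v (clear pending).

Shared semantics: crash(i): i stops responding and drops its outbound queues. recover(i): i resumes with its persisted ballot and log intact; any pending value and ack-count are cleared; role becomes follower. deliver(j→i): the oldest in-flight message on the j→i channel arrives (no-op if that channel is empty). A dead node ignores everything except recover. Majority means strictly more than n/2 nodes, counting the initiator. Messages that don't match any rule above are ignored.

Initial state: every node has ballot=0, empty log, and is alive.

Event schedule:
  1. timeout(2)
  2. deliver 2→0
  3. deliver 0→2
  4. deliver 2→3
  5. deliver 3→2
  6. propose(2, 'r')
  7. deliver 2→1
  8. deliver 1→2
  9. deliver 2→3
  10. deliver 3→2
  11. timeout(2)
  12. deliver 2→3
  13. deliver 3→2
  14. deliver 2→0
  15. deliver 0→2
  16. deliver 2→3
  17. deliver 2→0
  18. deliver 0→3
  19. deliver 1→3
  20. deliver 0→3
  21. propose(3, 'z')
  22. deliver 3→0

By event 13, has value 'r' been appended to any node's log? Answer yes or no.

yes

e1 timeout(2): 2[cand,b=6,-]
e2 deliver 2→0: 0[foll,b=6,-]
e3 deliver 0→2: ·
e4 deliver 2→3: 3[foll,b=6,-]
e5 deliver 3→2: 2[lead,b=6,-]
e6 propose(2,'r'): ·
e7 deliver 2→1: 1[foll,b=6,-]
e8 deliver 1→2: ·
e9 deliver 2→3: 3[foll,b=6,r]
e10 deliver 3→2: ·
e11 timeout(2): 2[cand,b=10,-]
e12 deliver 2→3: 3[foll,b=10,r]
e13 deliver 3→2: ·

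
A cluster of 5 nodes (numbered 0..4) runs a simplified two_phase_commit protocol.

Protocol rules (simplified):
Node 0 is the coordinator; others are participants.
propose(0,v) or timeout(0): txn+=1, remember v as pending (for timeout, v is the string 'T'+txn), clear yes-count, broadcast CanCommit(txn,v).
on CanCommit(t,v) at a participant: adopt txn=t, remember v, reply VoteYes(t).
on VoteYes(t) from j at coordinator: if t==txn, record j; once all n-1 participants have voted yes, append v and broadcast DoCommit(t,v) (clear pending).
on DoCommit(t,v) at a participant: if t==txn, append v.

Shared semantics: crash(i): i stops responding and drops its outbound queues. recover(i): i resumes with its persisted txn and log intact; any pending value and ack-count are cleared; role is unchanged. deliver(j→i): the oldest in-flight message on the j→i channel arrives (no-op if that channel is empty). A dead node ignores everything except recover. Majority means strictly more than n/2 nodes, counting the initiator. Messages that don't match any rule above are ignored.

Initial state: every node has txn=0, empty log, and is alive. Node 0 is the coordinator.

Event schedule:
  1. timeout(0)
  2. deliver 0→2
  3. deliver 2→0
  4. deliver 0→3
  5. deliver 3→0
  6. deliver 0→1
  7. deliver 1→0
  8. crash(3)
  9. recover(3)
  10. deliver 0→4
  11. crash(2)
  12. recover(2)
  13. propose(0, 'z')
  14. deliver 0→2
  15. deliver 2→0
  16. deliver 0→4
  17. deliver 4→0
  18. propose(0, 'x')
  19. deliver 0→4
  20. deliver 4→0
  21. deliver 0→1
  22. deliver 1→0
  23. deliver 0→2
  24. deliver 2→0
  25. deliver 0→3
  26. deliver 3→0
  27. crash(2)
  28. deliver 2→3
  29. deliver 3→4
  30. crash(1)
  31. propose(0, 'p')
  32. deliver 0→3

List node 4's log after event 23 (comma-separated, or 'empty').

step 1 timeout(0): 0={coor,t=1,log=-}
step 2 deliver 0→2: 2={part,t=1,log=-}
step 3 deliver 2→0: —
step 4 deliver 0→3: 3={part,t=1,log=-}
step 5 deliver 3→0: —
step 6 deliver 0→1: 1={part,t=1,log=-}
step 7 deliver 1→0: —
step 8 crash(3): 3={✗part,t=1,log=-}
step 9 recover(3): 3={part,t=1,log=-}
step 10 deliver 0→4: 4={part,t=1,log=-}
step 11 crash(2): 2={✗part,t=1,log=-}
step 12 recover(2): 2={part,t=1,log=-}
step 13 propose(0,'z'): 0={coor,t=2,log=-}
step 14 deliver 0→2: 2={part,t=2,log=-}
step 15 deliver 2→0: —
step 16 deliver 0→4: 4={part,t=2,log=-}
step 17 deliver 4→0: —
step 18 propose(0,'x'): 0={coor,t=3,log=-}
step 19 deliver 0→4: 4={part,t=3,log=-}
step 20 deliver 4→0: —
step 21 deliver 0→1: 1={part,t=2,log=-}
step 22 deliver 1→0: —
step 23 deliver 0→2: 2={part,t=3,log=-}

empty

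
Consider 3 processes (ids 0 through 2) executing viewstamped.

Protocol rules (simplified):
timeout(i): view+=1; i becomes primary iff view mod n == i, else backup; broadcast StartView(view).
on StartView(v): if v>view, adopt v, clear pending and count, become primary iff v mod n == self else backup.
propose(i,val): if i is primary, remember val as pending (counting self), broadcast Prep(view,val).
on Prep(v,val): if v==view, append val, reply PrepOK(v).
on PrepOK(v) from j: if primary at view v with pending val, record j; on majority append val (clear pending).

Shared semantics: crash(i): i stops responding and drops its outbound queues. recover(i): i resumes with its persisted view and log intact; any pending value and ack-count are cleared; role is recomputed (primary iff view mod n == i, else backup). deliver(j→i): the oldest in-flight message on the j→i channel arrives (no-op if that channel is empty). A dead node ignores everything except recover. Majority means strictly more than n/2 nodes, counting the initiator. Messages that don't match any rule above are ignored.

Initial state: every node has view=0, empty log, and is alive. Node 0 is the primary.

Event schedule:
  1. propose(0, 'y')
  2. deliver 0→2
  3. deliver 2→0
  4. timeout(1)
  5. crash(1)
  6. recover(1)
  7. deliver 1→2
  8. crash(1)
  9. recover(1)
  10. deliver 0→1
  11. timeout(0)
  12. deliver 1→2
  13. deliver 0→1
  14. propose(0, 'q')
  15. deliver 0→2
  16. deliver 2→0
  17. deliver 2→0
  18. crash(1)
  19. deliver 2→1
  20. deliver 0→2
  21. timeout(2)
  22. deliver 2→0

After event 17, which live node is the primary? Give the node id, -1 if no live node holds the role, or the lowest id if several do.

1

1. propose(0,'y'):  nop
2. deliver 0→2:  <2:back v0 y>
3. deliver 2→0:  <0:prim v0 y>
4. timeout(1):  <1:prim v1 ->
5. crash(1):  <1:✗prim v1 ->
6. recover(1):  <1:prim v1 ->
7. deliver 1→2:  nop
8. crash(1):  <1:✗prim v1 ->
9. recover(1):  <1:prim v1 ->
10. deliver 0→1:  nop
11. timeout(0):  <0:back v1 y>
12. deliver 1→2:  nop
13. deliver 0→1:  nop
14. propose(0,'q'):  nop
15. deliver 0→2:  <2:back v1 y>
16. deliver 2→0:  nop
17. deliver 2→0:  nop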